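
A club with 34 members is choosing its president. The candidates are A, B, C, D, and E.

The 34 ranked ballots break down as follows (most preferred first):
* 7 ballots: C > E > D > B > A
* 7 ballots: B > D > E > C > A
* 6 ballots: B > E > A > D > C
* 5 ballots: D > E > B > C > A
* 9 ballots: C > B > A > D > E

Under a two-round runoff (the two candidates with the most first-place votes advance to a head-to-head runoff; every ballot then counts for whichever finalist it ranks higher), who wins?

B

Round 1 first-place votes: A 0, B 13, C 16, D 5, E 0. C and B advance.
Runoff: C is ranked above B on 16 ballots, B above C on 18.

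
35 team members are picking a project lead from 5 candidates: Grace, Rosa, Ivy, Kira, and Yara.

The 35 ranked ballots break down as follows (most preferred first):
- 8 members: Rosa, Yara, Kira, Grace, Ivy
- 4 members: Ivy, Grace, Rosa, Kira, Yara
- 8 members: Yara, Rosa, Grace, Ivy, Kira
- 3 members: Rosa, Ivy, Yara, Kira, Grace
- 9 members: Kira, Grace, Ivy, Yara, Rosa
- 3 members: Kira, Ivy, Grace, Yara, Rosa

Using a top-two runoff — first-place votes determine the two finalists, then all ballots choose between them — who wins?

Rosa

Round 1 first-place votes: Grace 0, Rosa 11, Ivy 4, Kira 12, Yara 8. Kira and Rosa advance.
Runoff: Kira is ranked above Rosa on 12 ballots, Rosa above Kira on 23.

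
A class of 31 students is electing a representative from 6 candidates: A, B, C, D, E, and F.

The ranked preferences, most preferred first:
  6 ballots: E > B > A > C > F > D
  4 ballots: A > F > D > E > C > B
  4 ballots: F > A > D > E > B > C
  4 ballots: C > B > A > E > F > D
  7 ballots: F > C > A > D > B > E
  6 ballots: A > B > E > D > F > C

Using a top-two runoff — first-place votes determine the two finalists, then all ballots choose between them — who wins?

Round 1 first-place votes: A 10, B 0, C 4, D 0, E 6, F 11. F and A advance.
Runoff: F is ranked above A on 11 ballots, A above F on 20.

A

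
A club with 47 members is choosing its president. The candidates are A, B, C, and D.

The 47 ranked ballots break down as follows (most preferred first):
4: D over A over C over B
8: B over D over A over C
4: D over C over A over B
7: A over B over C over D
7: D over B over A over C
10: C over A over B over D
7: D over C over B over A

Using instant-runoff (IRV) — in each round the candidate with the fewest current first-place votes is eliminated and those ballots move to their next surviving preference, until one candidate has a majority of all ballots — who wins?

Round 1: A 7, B 8, C 10, D 22. A eliminated.
Round 2: B 15, C 10, D 22. C eliminated.
Round 3: B 25, D 22. B has a majority (≥24).

B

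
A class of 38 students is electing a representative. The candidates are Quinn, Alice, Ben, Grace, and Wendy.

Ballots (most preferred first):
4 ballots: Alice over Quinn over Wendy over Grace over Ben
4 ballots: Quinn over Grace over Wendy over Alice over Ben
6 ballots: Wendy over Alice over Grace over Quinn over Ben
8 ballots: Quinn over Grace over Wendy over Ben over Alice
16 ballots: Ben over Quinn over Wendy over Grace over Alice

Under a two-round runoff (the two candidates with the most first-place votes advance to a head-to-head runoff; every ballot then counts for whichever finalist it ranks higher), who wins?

Round 1 first-place votes: Quinn 12, Alice 4, Ben 16, Grace 0, Wendy 6. Ben and Quinn advance.
Runoff: Ben is ranked above Quinn on 16 ballots, Quinn above Ben on 22.

Quinn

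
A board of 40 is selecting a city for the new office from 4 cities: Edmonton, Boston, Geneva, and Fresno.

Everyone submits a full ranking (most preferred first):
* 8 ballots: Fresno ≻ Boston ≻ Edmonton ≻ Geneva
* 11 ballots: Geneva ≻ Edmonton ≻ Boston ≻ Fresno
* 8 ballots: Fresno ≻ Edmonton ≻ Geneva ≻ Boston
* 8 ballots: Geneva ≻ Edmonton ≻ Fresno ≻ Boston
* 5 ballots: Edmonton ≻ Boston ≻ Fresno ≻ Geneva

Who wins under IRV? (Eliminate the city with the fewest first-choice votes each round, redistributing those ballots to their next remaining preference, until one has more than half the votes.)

Fresno

Round 1: Edmonton 5, Boston 0, Geneva 19, Fresno 16. Boston eliminated.
Round 2: Edmonton 5, Geneva 19, Fresno 16. Edmonton eliminated.
Round 3: Geneva 19, Fresno 21. Fresno has a majority (≥21).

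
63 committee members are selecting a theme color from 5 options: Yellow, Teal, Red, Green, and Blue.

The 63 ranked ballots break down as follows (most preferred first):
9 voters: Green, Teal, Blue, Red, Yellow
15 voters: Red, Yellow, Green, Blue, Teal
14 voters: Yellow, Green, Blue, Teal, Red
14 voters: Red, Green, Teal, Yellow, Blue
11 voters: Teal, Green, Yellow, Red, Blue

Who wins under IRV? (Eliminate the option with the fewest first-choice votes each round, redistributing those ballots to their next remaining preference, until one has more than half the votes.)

Round 1: Yellow 14, Teal 11, Red 29, Green 9, Blue 0. Blue eliminated.
Round 2: Yellow 14, Teal 11, Red 29, Green 9. Green eliminated.
Round 3: Yellow 14, Teal 20, Red 29. Yellow eliminated.
Round 4: Teal 34, Red 29. Teal has a majority (≥32).

Teal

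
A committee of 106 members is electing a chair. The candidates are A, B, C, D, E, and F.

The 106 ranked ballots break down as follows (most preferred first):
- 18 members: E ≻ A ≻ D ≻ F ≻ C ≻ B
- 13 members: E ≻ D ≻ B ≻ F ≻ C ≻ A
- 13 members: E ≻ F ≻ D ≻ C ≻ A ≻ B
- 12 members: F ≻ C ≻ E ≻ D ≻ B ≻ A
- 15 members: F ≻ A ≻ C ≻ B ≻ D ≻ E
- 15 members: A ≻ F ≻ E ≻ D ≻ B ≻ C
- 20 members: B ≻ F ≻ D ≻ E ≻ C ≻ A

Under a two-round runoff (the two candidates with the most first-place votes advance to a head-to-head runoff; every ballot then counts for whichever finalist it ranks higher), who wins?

F

Round 1 first-place votes: A 15, B 20, C 0, D 0, E 44, F 27. E and F advance.
Runoff: E is ranked above F on 44 ballots, F above E on 62.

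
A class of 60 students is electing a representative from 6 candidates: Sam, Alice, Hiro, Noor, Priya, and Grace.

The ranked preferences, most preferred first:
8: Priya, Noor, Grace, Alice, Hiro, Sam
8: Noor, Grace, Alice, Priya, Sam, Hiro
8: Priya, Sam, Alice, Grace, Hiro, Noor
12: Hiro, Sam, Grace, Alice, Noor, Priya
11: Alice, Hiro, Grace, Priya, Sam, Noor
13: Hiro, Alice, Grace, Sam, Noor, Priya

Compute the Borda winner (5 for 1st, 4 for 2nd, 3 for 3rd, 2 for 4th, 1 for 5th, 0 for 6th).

Alice

Sam: 8×0 + 8×1 + 8×4 + 12×4 + 11×1 + 13×2 = 125
Alice: 8×2 + 8×3 + 8×3 + 12×2 + 11×5 + 13×4 = 195
Hiro: 8×1 + 8×0 + 8×1 + 12×5 + 11×4 + 13×5 = 185
Noor: 8×4 + 8×5 + 8×0 + 12×1 + 11×0 + 13×1 = 97
Priya: 8×5 + 8×2 + 8×5 + 12×0 + 11×2 + 13×0 = 118
Grace: 8×3 + 8×4 + 8×2 + 12×3 + 11×3 + 13×3 = 180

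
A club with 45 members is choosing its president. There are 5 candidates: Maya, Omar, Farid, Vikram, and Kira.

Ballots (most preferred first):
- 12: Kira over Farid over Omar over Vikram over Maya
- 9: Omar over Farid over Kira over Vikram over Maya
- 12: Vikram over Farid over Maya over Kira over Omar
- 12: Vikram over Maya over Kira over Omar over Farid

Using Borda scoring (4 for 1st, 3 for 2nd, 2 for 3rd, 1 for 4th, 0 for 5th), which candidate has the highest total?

Vikram

Maya: 12×0 + 9×0 + 12×2 + 12×3 = 60
Omar: 12×2 + 9×4 + 12×0 + 12×1 = 72
Farid: 12×3 + 9×3 + 12×3 + 12×0 = 99
Vikram: 12×1 + 9×1 + 12×4 + 12×4 = 117
Kira: 12×4 + 9×2 + 12×1 + 12×2 = 102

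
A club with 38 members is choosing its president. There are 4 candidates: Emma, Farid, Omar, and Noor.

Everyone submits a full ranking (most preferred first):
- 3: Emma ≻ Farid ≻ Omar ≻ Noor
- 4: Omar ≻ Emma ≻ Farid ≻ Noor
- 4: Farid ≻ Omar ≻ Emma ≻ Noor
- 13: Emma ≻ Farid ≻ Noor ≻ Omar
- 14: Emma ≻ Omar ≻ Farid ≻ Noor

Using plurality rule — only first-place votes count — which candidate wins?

Emma

First-place votes: Emma 30, Farid 4, Omar 4, Noor 0.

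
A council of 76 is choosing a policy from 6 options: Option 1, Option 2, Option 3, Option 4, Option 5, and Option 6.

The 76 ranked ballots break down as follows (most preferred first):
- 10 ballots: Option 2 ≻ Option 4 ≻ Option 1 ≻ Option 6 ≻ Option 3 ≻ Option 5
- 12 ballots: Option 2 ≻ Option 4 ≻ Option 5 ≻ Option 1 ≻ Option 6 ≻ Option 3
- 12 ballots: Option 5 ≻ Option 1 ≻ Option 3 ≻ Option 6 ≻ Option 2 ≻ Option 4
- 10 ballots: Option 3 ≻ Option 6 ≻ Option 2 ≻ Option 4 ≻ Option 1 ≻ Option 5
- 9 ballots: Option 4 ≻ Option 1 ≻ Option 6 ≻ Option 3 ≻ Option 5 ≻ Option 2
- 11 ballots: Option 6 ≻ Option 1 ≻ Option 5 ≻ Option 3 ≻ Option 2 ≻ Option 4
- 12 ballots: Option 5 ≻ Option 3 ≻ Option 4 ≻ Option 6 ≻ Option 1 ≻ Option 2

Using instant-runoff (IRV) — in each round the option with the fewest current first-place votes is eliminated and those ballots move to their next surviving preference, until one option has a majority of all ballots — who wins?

Option 6

Round 1: Option 1 0, Option 2 22, Option 3 10, Option 4 9, Option 5 24, Option 6 11. Option 1 eliminated.
Round 2: Option 2 22, Option 3 10, Option 4 9, Option 5 24, Option 6 11. Option 4 eliminated.
Round 3: Option 2 22, Option 3 10, Option 5 24, Option 6 20. Option 3 eliminated.
Round 4: Option 2 22, Option 5 24, Option 6 30. Option 2 eliminated.
Round 5: Option 5 36, Option 6 40. Option 6 has a majority (≥39).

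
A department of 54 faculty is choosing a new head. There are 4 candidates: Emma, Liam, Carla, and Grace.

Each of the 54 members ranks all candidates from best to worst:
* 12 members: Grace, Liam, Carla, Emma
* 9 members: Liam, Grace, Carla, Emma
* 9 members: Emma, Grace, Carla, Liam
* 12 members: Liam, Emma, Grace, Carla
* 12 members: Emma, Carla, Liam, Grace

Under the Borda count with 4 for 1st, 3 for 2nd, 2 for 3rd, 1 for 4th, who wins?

Emma: 12×1 + 9×1 + 9×4 + 12×3 + 12×4 = 141
Liam: 12×3 + 9×4 + 9×1 + 12×4 + 12×2 = 153
Carla: 12×2 + 9×2 + 9×2 + 12×1 + 12×3 = 108
Grace: 12×4 + 9×3 + 9×3 + 12×2 + 12×1 = 138

Liam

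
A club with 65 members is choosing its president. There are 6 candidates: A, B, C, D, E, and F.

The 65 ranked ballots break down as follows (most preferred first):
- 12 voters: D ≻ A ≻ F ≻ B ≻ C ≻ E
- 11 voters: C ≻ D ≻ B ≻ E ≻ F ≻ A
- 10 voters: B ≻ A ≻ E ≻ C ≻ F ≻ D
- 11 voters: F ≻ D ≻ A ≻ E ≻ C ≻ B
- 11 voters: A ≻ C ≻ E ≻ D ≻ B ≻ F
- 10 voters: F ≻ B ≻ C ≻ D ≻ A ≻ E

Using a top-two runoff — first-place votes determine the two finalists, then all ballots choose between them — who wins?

Round 1 first-place votes: A 11, B 10, C 11, D 12, E 0, F 21. F and D advance.
Runoff: F is ranked above D on 31 ballots, D above F on 34.

D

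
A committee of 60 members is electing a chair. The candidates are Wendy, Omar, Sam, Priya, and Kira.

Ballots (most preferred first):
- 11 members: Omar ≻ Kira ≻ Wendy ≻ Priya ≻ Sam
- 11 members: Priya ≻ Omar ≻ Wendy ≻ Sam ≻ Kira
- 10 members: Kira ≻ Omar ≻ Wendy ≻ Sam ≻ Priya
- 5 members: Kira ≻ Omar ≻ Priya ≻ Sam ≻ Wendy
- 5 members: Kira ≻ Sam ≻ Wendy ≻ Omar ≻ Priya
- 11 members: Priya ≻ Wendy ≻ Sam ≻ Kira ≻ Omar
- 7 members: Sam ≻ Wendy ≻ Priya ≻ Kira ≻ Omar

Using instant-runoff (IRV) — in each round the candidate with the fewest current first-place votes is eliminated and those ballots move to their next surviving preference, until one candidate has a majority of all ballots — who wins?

Round 1: Wendy 0, Omar 11, Sam 7, Priya 22, Kira 20. Wendy eliminated.
Round 2: Omar 11, Sam 7, Priya 22, Kira 20. Sam eliminated.
Round 3: Omar 11, Priya 29, Kira 20. Omar eliminated.
Round 4: Priya 29, Kira 31. Kira has a majority (≥31).

Kira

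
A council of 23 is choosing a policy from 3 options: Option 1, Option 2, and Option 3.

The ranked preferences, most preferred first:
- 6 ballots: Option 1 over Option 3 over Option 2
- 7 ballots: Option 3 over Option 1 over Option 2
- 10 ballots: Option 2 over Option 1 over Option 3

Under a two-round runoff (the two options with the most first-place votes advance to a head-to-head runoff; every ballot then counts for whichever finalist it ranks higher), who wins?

Option 3

Round 1 first-place votes: Option 1 6, Option 2 10, Option 3 7. Option 2 and Option 3 advance.
Runoff: Option 2 is ranked above Option 3 on 10 ballots, Option 3 above Option 2 on 13.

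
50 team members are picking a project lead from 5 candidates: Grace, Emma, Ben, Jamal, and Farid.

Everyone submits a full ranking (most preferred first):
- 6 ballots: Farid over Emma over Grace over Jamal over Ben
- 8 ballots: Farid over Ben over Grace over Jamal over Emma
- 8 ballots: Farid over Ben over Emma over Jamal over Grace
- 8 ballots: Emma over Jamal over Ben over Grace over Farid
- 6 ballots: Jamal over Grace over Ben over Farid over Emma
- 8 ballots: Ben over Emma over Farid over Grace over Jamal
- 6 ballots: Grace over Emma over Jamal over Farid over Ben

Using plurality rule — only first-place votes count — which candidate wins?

Farid

First-place votes: Grace 6, Emma 8, Ben 8, Jamal 6, Farid 22.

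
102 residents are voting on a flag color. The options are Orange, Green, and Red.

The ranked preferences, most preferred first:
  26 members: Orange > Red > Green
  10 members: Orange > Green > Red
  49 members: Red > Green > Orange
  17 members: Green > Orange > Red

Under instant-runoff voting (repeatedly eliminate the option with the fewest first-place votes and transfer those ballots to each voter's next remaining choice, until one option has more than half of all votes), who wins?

Orange

Round 1: Orange 36, Green 17, Red 49. Green eliminated.
Round 2: Orange 53, Red 49. Orange has a majority (≥52).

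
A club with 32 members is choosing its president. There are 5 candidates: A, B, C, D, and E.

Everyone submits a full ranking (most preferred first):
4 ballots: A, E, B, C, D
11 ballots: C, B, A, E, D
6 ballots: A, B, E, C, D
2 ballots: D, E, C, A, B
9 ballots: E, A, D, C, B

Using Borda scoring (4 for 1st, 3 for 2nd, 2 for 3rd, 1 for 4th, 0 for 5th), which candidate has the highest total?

A: 4×4 + 11×2 + 6×4 + 2×1 + 9×3 = 91
B: 4×2 + 11×3 + 6×3 + 2×0 + 9×0 = 59
C: 4×1 + 11×4 + 6×1 + 2×2 + 9×1 = 67
D: 4×0 + 11×0 + 6×0 + 2×4 + 9×2 = 26
E: 4×3 + 11×1 + 6×2 + 2×3 + 9×4 = 77

A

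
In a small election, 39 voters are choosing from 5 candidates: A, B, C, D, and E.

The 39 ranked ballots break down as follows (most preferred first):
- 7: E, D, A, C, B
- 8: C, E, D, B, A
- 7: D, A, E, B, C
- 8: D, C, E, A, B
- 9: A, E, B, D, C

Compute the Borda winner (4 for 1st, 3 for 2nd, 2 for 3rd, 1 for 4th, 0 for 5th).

E

A: 7×2 + 8×0 + 7×3 + 8×1 + 9×4 = 79
B: 7×0 + 8×1 + 7×1 + 8×0 + 9×2 = 33
C: 7×1 + 8×4 + 7×0 + 8×3 + 9×0 = 63
D: 7×3 + 8×2 + 7×4 + 8×4 + 9×1 = 106
E: 7×4 + 8×3 + 7×2 + 8×2 + 9×3 = 109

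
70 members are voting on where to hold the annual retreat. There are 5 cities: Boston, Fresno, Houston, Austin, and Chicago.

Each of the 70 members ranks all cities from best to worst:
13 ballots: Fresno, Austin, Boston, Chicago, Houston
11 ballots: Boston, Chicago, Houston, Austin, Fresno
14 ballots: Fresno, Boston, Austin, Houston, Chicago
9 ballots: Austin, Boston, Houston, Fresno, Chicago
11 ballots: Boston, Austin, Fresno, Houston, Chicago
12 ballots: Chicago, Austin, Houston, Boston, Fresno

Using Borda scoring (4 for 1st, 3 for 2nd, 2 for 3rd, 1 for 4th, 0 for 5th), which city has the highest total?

Boston: 13×2 + 11×4 + 14×3 + 9×3 + 11×4 + 12×1 = 195
Fresno: 13×4 + 11×0 + 14×4 + 9×1 + 11×2 + 12×0 = 139
Houston: 13×0 + 11×2 + 14×1 + 9×2 + 11×1 + 12×2 = 89
Austin: 13×3 + 11×1 + 14×2 + 9×4 + 11×3 + 12×3 = 183
Chicago: 13×1 + 11×3 + 14×0 + 9×0 + 11×0 + 12×4 = 94

Boston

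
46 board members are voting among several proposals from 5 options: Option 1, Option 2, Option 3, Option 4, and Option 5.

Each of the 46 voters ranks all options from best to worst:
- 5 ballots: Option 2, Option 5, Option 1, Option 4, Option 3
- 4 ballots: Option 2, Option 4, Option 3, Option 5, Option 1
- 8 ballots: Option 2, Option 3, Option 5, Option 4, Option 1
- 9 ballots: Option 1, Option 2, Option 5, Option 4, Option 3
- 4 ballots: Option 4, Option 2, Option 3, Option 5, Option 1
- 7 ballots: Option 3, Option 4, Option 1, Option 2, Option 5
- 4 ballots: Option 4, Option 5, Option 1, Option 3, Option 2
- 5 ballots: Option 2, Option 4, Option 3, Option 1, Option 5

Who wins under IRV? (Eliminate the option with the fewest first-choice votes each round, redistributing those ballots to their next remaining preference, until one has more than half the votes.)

Round 1: Option 1 9, Option 2 22, Option 3 7, Option 4 8, Option 5 0. Option 5 eliminated.
Round 2: Option 1 9, Option 2 22, Option 3 7, Option 4 8. Option 3 eliminated.
Round 3: Option 1 9, Option 2 22, Option 4 15. Option 1 eliminated.
Round 4: Option 2 31, Option 4 15. Option 2 has a majority (≥24).

Option 2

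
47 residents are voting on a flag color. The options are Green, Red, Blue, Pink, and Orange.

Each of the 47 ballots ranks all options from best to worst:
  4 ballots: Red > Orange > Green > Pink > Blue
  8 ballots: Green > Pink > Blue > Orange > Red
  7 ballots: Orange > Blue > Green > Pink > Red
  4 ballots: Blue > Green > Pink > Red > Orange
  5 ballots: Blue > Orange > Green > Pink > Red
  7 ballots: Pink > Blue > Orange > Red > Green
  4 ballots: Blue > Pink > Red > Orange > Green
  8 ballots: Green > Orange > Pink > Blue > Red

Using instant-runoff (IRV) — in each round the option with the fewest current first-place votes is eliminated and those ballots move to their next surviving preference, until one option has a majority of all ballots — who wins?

Blue

Round 1: Green 16, Red 4, Blue 13, Pink 7, Orange 7. Red eliminated.
Round 2: Green 16, Blue 13, Pink 7, Orange 11. Pink eliminated.
Round 3: Green 16, Blue 20, Orange 11. Orange eliminated.
Round 4: Green 20, Blue 27. Blue has a majority (≥24).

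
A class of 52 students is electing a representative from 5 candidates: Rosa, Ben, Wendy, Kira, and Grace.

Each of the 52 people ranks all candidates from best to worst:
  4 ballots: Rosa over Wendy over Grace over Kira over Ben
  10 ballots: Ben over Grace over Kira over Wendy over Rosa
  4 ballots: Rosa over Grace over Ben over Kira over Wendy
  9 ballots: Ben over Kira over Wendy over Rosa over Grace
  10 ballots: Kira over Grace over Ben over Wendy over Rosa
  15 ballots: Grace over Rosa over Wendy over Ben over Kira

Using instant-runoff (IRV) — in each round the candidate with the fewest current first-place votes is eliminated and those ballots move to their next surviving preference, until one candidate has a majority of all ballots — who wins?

Grace

Round 1: Rosa 8, Ben 19, Wendy 0, Kira 10, Grace 15. Wendy eliminated.
Round 2: Rosa 8, Ben 19, Kira 10, Grace 15. Rosa eliminated.
Round 3: Ben 19, Kira 10, Grace 23. Kira eliminated.
Round 4: Ben 19, Grace 33. Grace has a majority (≥27).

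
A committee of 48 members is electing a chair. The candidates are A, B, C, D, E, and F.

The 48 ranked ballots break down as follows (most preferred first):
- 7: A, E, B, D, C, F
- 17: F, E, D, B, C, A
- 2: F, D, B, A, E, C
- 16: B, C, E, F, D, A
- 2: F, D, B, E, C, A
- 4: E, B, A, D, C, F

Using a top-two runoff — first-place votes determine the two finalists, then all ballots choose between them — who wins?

B

Round 1 first-place votes: A 7, B 16, C 0, D 0, E 4, F 21. F and B advance.
Runoff: F is ranked above B on 21 ballots, B above F on 27.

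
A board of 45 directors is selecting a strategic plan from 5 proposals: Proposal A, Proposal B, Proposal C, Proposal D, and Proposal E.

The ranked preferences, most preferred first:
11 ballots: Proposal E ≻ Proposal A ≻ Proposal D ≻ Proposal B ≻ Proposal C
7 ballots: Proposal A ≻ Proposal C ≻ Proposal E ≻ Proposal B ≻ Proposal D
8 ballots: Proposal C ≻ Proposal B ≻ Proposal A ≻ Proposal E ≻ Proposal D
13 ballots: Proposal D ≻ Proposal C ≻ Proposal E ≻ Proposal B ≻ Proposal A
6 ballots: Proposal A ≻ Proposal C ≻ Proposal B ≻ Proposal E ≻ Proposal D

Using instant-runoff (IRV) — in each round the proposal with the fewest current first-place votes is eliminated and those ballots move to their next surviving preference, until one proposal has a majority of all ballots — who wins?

Proposal A

Round 1: Proposal A 13, Proposal B 0, Proposal C 8, Proposal D 13, Proposal E 11. Proposal B eliminated.
Round 2: Proposal A 13, Proposal C 8, Proposal D 13, Proposal E 11. Proposal C eliminated.
Round 3: Proposal A 21, Proposal D 13, Proposal E 11. Proposal E eliminated.
Round 4: Proposal A 32, Proposal D 13. Proposal A has a majority (≥23).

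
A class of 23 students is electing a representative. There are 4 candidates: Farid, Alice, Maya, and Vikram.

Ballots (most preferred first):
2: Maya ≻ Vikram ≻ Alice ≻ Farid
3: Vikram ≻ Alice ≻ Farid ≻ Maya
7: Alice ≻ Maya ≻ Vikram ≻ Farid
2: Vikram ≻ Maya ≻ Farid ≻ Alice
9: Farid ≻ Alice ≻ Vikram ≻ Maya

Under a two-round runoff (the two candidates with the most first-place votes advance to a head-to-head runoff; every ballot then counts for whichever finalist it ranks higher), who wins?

Round 1 first-place votes: Farid 9, Alice 7, Maya 2, Vikram 5. Farid and Alice advance.
Runoff: Farid is ranked above Alice on 11 ballots, Alice above Farid on 12.

Alice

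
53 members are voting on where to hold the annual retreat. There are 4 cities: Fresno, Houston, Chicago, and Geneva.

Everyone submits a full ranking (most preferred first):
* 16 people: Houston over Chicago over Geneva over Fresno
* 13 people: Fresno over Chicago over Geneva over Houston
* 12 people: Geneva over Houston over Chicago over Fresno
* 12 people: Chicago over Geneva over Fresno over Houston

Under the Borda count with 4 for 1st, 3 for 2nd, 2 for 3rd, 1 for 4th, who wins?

Chicago

Fresno: 16×1 + 13×4 + 12×1 + 12×2 = 104
Houston: 16×4 + 13×1 + 12×3 + 12×1 = 125
Chicago: 16×3 + 13×3 + 12×2 + 12×4 = 159
Geneva: 16×2 + 13×2 + 12×4 + 12×3 = 142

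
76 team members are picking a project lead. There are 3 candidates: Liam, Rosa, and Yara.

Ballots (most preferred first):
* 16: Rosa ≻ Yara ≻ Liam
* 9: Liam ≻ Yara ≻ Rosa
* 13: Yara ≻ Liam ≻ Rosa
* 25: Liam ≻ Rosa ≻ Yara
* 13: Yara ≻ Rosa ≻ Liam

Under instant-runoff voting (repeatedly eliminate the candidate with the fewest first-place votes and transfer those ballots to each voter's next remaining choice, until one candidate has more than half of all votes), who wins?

Round 1: Liam 34, Rosa 16, Yara 26. Rosa eliminated.
Round 2: Liam 34, Yara 42. Yara has a majority (≥39).

Yara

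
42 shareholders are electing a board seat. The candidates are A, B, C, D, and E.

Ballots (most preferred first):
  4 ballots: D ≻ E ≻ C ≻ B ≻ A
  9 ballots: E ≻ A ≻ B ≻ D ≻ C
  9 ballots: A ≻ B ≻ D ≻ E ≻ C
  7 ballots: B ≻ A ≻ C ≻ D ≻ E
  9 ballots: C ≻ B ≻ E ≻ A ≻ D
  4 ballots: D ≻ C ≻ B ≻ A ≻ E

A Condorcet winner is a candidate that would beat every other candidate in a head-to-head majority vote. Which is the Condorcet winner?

B vs A: 24–18
B vs C: 25–17
B vs D: 34–8
B vs E: 29–13
B beats every other candidate.

B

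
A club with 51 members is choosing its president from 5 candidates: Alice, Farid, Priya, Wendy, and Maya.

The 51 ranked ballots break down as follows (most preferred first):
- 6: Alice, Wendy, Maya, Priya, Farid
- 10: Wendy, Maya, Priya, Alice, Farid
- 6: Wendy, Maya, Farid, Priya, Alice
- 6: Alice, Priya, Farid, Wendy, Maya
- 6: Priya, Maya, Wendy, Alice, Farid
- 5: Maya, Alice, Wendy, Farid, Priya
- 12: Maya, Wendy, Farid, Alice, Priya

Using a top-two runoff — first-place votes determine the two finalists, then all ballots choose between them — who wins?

Wendy

Round 1 first-place votes: Alice 12, Farid 0, Priya 6, Wendy 16, Maya 17. Maya and Wendy advance.
Runoff: Maya is ranked above Wendy on 23 ballots, Wendy above Maya on 28.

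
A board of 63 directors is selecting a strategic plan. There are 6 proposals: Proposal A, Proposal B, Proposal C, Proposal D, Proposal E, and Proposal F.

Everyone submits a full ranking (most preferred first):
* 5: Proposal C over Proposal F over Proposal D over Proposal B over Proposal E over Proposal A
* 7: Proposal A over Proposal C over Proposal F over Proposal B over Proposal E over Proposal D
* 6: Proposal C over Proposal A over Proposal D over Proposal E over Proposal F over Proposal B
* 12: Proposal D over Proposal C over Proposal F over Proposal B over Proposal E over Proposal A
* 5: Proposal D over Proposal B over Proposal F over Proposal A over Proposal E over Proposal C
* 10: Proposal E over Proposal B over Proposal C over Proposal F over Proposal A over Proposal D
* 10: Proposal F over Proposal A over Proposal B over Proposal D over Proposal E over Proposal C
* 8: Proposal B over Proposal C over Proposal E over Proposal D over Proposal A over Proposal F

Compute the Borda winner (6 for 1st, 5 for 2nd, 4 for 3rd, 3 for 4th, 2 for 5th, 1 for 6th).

Proposal C

Proposal A: 5×1 + 7×6 + 6×5 + 12×1 + 5×3 + 10×2 + 10×5 + 8×2 = 190
Proposal B: 5×3 + 7×3 + 6×1 + 12×3 + 5×5 + 10×5 + 10×4 + 8×6 = 241
Proposal C: 5×6 + 7×5 + 6×6 + 12×5 + 5×1 + 10×4 + 10×1 + 8×5 = 256
Proposal D: 5×4 + 7×1 + 6×4 + 12×6 + 5×6 + 10×1 + 10×3 + 8×3 = 217
Proposal E: 5×2 + 7×2 + 6×3 + 12×2 + 5×2 + 10×6 + 10×2 + 8×4 = 188
Proposal F: 5×5 + 7×4 + 6×2 + 12×4 + 5×4 + 10×3 + 10×6 + 8×1 = 231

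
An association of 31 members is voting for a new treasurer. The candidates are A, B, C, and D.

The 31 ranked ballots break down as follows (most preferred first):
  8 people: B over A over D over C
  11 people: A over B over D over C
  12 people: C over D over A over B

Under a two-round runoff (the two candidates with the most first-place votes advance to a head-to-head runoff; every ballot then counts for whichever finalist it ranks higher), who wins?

A

Round 1 first-place votes: A 11, B 8, C 12, D 0. C and A advance.
Runoff: C is ranked above A on 12 ballots, A above C on 19.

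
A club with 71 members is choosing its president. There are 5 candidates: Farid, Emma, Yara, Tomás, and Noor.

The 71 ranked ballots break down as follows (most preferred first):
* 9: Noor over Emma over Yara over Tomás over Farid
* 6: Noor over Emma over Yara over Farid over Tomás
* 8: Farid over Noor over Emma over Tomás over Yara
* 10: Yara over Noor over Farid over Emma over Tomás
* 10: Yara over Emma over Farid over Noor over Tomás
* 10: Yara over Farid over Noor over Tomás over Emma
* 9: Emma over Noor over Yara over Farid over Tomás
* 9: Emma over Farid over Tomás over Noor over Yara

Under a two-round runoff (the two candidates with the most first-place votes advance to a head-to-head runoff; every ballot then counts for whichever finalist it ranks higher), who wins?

Round 1 first-place votes: Farid 8, Emma 18, Yara 30, Tomás 0, Noor 15. Yara and Emma advance.
Runoff: Yara is ranked above Emma on 30 ballots, Emma above Yara on 41.

Emma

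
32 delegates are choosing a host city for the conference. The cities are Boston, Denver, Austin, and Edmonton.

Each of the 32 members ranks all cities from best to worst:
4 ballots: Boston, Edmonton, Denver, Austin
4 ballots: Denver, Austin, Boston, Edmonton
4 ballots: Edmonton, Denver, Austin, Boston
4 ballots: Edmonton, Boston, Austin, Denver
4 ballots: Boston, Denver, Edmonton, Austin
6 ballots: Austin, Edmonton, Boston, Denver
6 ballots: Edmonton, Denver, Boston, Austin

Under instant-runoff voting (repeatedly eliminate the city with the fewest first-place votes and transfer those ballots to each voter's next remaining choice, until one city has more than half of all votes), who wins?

Edmonton

Round 1: Boston 8, Denver 4, Austin 6, Edmonton 14. Denver eliminated.
Round 2: Boston 8, Austin 10, Edmonton 14. Boston eliminated.
Round 3: Austin 10, Edmonton 22. Edmonton has a majority (≥17).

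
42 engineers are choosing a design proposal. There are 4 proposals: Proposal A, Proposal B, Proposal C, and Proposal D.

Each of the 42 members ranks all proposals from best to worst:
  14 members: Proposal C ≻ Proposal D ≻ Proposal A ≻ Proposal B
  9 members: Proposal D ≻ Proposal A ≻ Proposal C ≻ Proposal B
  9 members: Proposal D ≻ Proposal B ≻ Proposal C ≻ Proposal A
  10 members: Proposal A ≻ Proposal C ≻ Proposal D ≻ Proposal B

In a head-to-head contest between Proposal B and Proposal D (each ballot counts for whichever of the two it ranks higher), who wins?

Proposal D

Proposal B is ranked above Proposal D on 0 ballots; Proposal D above Proposal B on 42.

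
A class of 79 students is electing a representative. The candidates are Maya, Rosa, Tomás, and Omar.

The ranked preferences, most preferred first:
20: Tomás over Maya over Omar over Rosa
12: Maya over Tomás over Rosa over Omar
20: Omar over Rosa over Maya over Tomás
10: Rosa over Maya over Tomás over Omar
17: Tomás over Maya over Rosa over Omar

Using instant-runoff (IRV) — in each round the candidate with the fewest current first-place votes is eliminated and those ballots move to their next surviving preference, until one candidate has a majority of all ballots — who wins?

Maya

Round 1: Maya 12, Rosa 10, Tomás 37, Omar 20. Rosa eliminated.
Round 2: Maya 22, Tomás 37, Omar 20. Omar eliminated.
Round 3: Maya 42, Tomás 37. Maya has a majority (≥40).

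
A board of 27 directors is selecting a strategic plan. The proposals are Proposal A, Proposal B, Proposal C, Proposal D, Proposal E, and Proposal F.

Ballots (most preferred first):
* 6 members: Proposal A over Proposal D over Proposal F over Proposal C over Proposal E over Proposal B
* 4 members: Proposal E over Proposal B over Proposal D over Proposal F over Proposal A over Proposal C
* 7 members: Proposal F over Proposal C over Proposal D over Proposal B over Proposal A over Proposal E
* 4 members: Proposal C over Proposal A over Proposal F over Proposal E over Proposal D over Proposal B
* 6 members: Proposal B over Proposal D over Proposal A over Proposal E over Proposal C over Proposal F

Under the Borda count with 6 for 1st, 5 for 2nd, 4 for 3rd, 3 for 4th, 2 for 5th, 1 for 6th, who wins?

Proposal D

Proposal A: 6×6 + 4×2 + 7×2 + 4×5 + 6×4 = 102
Proposal B: 6×1 + 4×5 + 7×3 + 4×1 + 6×6 = 87
Proposal C: 6×3 + 4×1 + 7×5 + 4×6 + 6×2 = 93
Proposal D: 6×5 + 4×4 + 7×4 + 4×2 + 6×5 = 112
Proposal E: 6×2 + 4×6 + 7×1 + 4×3 + 6×3 = 73
Proposal F: 6×4 + 4×3 + 7×6 + 4×4 + 6×1 = 100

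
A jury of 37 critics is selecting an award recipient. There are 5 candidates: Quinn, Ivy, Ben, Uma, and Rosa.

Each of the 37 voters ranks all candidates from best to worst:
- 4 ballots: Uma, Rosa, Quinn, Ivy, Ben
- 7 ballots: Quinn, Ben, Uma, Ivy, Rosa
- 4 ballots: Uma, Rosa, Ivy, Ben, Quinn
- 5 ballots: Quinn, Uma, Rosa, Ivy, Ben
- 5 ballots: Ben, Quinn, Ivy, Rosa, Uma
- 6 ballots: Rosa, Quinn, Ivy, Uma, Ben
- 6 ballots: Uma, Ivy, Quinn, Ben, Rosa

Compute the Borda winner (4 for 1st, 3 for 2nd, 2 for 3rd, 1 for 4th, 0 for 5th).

Quinn: 4×2 + 7×4 + 4×0 + 5×4 + 5×3 + 6×3 + 6×2 = 101
Ivy: 4×1 + 7×1 + 4×2 + 5×1 + 5×2 + 6×2 + 6×3 = 64
Ben: 4×0 + 7×3 + 4×1 + 5×0 + 5×4 + 6×0 + 6×1 = 51
Uma: 4×4 + 7×2 + 4×4 + 5×3 + 5×0 + 6×1 + 6×4 = 91
Rosa: 4×3 + 7×0 + 4×3 + 5×2 + 5×1 + 6×4 + 6×0 = 63

Quinn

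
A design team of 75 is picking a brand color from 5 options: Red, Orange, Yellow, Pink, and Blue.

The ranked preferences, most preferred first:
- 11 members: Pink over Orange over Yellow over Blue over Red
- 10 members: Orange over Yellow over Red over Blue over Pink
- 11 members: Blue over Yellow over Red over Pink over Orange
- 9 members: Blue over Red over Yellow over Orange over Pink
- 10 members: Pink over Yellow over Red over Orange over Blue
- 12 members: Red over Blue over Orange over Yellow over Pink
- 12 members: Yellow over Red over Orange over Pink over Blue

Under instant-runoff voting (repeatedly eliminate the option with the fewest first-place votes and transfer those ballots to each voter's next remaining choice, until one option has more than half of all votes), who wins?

Round 1: Red 12, Orange 10, Yellow 12, Pink 21, Blue 20. Orange eliminated.
Round 2: Red 12, Yellow 22, Pink 21, Blue 20. Red eliminated.
Round 3: Yellow 22, Pink 21, Blue 32. Pink eliminated.
Round 4: Yellow 43, Blue 32. Yellow has a majority (≥38).

Yellow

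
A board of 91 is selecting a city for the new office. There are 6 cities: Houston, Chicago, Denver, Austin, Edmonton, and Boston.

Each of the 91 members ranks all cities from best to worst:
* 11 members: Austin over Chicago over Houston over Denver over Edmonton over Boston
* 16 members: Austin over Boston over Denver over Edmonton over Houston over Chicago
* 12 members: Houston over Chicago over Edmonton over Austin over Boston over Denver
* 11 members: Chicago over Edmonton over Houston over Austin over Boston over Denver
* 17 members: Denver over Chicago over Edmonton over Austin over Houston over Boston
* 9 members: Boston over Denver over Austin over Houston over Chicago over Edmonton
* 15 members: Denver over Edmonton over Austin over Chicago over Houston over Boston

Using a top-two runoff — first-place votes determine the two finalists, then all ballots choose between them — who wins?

Austin

Round 1 first-place votes: Houston 12, Chicago 11, Denver 32, Austin 27, Edmonton 0, Boston 9. Denver and Austin advance.
Runoff: Denver is ranked above Austin on 41 ballots, Austin above Denver on 50.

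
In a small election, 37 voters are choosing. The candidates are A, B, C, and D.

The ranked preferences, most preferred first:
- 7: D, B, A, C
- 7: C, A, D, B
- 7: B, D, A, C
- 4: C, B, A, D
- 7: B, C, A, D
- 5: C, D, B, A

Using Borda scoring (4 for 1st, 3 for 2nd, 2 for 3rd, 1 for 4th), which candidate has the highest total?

A: 7×2 + 7×3 + 7×2 + 4×2 + 7×2 + 5×1 = 76
B: 7×3 + 7×1 + 7×4 + 4×3 + 7×4 + 5×2 = 106
C: 7×1 + 7×4 + 7×1 + 4×4 + 7×3 + 5×4 = 99
D: 7×4 + 7×2 + 7×3 + 4×1 + 7×1 + 5×3 = 89

B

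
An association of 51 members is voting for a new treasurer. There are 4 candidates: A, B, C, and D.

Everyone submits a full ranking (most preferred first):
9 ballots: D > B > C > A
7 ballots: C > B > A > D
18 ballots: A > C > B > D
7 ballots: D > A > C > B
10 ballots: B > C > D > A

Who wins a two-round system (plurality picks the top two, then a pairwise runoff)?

D

Round 1 first-place votes: A 18, B 10, C 7, D 16. A and D advance.
Runoff: A is ranked above D on 25 ballots, D above A on 26.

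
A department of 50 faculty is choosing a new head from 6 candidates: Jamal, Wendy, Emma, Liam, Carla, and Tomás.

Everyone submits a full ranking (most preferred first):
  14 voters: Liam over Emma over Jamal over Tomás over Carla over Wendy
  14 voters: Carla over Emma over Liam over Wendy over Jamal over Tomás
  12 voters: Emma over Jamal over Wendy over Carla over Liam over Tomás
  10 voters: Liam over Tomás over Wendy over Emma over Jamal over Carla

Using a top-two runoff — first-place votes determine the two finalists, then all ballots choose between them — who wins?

Round 1 first-place votes: Jamal 0, Wendy 0, Emma 12, Liam 24, Carla 14, Tomás 0. Liam and Carla advance.
Runoff: Liam is ranked above Carla on 24 ballots, Carla above Liam on 26.

Carla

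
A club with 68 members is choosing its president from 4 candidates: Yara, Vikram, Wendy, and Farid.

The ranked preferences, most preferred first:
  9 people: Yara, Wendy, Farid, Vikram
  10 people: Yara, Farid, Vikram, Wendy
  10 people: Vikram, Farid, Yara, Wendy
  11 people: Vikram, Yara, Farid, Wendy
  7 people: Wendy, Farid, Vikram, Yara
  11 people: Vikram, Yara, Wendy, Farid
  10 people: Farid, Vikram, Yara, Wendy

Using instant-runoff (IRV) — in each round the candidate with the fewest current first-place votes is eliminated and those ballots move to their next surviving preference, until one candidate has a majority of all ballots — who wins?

Vikram

Round 1: Yara 19, Vikram 32, Wendy 7, Farid 10. Wendy eliminated.
Round 2: Yara 19, Vikram 32, Farid 17. Farid eliminated.
Round 3: Yara 19, Vikram 49. Vikram has a majority (≥35).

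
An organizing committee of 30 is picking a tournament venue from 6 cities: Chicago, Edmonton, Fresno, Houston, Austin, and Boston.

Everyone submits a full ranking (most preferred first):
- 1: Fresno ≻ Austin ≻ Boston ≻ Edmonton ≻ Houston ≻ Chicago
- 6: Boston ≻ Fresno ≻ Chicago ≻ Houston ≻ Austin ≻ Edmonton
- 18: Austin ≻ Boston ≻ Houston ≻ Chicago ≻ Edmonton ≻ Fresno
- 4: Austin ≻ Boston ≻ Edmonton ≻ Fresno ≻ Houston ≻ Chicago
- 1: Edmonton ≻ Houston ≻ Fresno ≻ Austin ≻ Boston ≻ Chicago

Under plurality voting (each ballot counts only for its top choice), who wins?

First-place votes: Chicago 0, Edmonton 1, Fresno 1, Houston 0, Austin 22, Boston 6.

Austin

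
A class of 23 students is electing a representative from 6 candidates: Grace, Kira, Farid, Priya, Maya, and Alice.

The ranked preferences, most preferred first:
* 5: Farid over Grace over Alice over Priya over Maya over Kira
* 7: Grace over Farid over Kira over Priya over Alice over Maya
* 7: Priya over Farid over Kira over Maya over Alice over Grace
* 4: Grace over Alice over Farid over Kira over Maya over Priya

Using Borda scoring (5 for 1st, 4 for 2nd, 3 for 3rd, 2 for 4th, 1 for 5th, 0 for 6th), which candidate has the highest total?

Grace: 5×4 + 7×5 + 7×0 + 4×5 = 75
Kira: 5×0 + 7×3 + 7×3 + 4×2 = 50
Farid: 5×5 + 7×4 + 7×4 + 4×3 = 93
Priya: 5×2 + 7×2 + 7×5 + 4×0 = 59
Maya: 5×1 + 7×0 + 7×2 + 4×1 = 23
Alice: 5×3 + 7×1 + 7×1 + 4×4 = 45

Farid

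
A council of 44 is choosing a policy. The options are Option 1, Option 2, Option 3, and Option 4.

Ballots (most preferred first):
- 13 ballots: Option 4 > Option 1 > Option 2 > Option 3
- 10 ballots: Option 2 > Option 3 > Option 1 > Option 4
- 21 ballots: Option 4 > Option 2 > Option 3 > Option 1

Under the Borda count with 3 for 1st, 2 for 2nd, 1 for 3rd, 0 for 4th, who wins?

Option 4

Option 1: 13×2 + 10×1 + 21×0 = 36
Option 2: 13×1 + 10×3 + 21×2 = 85
Option 3: 13×0 + 10×2 + 21×1 = 41
Option 4: 13×3 + 10×0 + 21×3 = 102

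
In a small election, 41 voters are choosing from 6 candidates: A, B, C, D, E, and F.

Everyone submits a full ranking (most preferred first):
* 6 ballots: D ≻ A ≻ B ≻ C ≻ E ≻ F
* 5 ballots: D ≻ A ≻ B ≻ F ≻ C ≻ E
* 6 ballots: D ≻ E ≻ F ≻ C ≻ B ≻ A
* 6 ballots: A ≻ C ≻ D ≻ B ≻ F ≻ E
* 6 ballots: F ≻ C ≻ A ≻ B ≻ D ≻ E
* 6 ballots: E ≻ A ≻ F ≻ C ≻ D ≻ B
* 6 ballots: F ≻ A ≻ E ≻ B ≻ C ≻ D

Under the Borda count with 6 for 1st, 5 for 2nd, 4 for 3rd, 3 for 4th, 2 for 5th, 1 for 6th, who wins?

A

A: 6×5 + 5×5 + 6×1 + 6×6 + 6×4 + 6×5 + 6×5 = 181
B: 6×4 + 5×4 + 6×2 + 6×3 + 6×3 + 6×1 + 6×3 = 116
C: 6×3 + 5×2 + 6×3 + 6×5 + 6×5 + 6×3 + 6×2 = 136
D: 6×6 + 5×6 + 6×6 + 6×4 + 6×2 + 6×2 + 6×1 = 156
E: 6×2 + 5×1 + 6×5 + 6×1 + 6×1 + 6×6 + 6×4 = 119
F: 6×1 + 5×3 + 6×4 + 6×2 + 6×6 + 6×4 + 6×6 = 153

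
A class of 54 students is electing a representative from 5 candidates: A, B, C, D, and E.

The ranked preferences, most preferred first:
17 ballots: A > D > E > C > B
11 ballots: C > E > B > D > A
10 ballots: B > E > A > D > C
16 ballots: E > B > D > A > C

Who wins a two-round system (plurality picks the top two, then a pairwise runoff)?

Round 1 first-place votes: A 17, B 10, C 11, D 0, E 16. A and E advance.
Runoff: A is ranked above E on 17 ballots, E above A on 37.

E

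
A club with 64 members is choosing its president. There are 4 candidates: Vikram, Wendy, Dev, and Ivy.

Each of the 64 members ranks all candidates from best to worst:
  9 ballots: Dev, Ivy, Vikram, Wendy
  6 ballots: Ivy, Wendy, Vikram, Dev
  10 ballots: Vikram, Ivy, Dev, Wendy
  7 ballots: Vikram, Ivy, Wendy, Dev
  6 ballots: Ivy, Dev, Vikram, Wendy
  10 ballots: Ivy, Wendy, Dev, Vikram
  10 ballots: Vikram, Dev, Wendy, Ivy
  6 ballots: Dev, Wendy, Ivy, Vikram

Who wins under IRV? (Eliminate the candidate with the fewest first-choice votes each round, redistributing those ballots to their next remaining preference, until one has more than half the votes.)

Round 1: Vikram 27, Wendy 0, Dev 15, Ivy 22. Wendy eliminated.
Round 2: Vikram 27, Dev 15, Ivy 22. Dev eliminated.
Round 3: Vikram 27, Ivy 37. Ivy has a majority (≥33).

Ivy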